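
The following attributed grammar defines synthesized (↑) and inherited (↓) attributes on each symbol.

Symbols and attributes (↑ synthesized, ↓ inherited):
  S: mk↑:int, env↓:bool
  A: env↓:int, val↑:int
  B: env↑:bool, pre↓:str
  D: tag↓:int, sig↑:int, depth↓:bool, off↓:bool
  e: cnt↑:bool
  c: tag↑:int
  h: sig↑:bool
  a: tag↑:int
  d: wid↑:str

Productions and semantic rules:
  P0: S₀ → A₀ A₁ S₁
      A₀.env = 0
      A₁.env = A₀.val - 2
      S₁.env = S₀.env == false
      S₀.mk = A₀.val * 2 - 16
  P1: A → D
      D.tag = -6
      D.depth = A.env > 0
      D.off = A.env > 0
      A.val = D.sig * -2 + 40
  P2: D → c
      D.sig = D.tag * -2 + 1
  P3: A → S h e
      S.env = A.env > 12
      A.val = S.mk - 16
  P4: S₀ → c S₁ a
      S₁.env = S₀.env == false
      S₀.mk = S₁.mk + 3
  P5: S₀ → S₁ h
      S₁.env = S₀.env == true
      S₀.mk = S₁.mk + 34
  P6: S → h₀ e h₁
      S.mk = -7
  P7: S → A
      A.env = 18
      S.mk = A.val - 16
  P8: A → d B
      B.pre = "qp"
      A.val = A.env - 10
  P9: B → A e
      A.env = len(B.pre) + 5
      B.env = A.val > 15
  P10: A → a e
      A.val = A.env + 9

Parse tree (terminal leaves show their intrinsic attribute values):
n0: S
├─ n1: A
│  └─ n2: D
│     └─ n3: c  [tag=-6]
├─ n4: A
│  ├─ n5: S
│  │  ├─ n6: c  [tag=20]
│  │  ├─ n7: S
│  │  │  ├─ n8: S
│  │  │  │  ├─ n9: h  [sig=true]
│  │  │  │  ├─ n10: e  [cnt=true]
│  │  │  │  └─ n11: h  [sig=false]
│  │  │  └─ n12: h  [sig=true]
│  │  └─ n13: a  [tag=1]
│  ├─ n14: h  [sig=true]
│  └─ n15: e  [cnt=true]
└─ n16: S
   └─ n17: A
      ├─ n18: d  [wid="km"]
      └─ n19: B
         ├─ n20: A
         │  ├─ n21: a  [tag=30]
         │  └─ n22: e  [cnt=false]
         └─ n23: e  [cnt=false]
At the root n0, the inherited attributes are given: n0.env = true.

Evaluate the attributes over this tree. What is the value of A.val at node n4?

14

1. n0.env = true  [given at root]
2. n1.env = 0  [0]
3. n2.tag = -6  [-6]
4. n2.depth = false  [A.env > 0]
5. n2.off = false  [A.env > 0]
6. n3.tag = -6  [terminal]
7. n2.sig = 13  [D.tag * -2 + 1]
8. n1.val = 14  [D.sig * -2 + 40]
9. n4.env = 12  [A₀.val - 2]
10. n5.env = false  [A.env > 12]
11. n6.tag = 20  [terminal]
12. n7.env = true  [S₀.env == false]
13. n8.env = true  [S₀.env == true]
14. n9.sig = true  [terminal]
15. n10.cnt = true  [terminal]
16. n11.sig = false  [terminal]
17. n8.mk = -7  [-7]
18. n12.sig = true  [terminal]
19. n7.mk = 27  [S₁.mk + 34]
20. n13.tag = 1  [terminal]
21. n5.mk = 30  [S₁.mk + 3]
22. n14.sig = true  [terminal]
23. n15.cnt = true  [terminal]
24. n4.val = 14  [S.mk - 16]
25. n16.env = false  [S₀.env == false]
26. n17.env = 18  [18]
27. n18.wid = "km"  [terminal]
28. n19.pre = "qp"  ["qp"]
29. n20.env = 7  [len(B.pre) + 5]
30. n21.tag = 30  [terminal]
31. n22.cnt = false  [terminal]
32. n20.val = 16  [A.env + 9]
33. n23.cnt = false  [terminal]
34. n19.env = true  [A.val > 15]
35. n17.val = 8  [A.env - 10]
36. n16.mk = -8  [A.val - 16]
37. n0.mk = 12  [A₀.val * 2 - 16]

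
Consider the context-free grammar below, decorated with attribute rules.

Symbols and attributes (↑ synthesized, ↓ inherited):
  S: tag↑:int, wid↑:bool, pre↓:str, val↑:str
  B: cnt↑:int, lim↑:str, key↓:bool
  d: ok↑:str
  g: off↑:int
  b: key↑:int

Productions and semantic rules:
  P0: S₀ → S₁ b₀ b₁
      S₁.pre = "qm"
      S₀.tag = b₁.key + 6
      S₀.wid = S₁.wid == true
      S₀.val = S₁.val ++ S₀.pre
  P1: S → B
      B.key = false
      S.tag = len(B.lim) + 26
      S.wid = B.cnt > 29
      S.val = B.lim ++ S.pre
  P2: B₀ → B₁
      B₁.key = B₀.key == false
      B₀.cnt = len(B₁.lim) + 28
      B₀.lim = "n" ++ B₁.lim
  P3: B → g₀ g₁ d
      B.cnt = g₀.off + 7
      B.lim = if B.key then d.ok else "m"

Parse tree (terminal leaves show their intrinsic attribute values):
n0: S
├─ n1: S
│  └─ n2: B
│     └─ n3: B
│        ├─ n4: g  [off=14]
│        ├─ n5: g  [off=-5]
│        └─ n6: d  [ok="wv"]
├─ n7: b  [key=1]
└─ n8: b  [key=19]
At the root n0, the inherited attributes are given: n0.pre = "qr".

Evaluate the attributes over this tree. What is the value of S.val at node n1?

1. n0.pre = "qr"  [given at root]
2. n1.pre = "qm"  ["qm"]
3. n2.key = false  [false]
4. n3.key = true  [B₀.key == false]
5. n4.off = 14  [terminal]
6. n5.off = -5  [terminal]
7. n6.ok = "wv"  [terminal]
8. n3.cnt = 21  [g₀.off + 7]
9. n3.lim = "wv"  [if B.key then d.ok else "m"]
10. n2.cnt = 30  [len(B₁.lim) + 28]
11. n2.lim = "nwv"  ["n" ++ B₁.lim]
12. n1.tag = 29  [len(B.lim) + 26]
13. n1.wid = true  [B.cnt > 29]
14. n1.val = "nwvqm"  [B.lim ++ S.pre]
15. n7.key = 1  [terminal]
16. n8.key = 19  [terminal]
17. n0.tag = 25  [b₁.key + 6]
18. n0.wid = true  [S₁.wid == true]
19. n0.val = "nwvqmqr"  [S₁.val ++ S₀.pre]

"nwvqm"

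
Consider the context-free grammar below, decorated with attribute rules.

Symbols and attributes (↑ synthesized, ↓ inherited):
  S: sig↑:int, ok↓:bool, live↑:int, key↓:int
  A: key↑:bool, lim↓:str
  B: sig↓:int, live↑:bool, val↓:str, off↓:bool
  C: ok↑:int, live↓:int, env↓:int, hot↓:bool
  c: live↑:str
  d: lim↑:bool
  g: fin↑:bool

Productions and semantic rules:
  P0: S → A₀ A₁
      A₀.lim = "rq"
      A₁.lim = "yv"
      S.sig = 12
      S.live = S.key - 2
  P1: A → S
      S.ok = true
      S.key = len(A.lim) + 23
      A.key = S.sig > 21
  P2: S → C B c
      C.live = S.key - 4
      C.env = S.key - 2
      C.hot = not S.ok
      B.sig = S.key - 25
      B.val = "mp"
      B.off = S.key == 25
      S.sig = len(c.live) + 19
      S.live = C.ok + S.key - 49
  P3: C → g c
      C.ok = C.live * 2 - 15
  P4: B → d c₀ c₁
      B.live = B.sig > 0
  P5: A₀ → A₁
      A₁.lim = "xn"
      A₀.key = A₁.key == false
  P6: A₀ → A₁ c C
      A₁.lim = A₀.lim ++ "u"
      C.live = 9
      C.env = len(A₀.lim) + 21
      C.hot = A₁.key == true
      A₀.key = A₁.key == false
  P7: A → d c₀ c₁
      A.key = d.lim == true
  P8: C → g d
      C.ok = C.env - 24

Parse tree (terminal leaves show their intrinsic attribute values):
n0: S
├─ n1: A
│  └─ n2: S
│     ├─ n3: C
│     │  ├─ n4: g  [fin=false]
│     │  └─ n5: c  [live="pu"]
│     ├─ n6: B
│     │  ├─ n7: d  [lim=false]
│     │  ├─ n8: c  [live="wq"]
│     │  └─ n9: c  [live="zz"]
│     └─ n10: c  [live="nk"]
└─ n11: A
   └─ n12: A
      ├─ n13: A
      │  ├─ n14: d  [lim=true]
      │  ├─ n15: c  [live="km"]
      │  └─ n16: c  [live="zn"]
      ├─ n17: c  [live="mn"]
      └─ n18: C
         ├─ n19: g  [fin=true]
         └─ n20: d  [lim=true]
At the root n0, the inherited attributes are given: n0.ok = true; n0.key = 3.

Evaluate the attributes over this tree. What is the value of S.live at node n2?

1. n0.ok = true  [given at root]
2. n0.key = 3  [given at root]
3. n1.lim = "rq"  ["rq"]
4. n2.ok = true  [true]
5. n2.key = 25  [len(A.lim) + 23]
6. n3.live = 21  [S.key - 4]
7. n3.env = 23  [S.key - 2]
8. n3.hot = false  [not S.ok]
9. n4.fin = false  [terminal]
10. n5.live = "pu"  [terminal]
11. n3.ok = 27  [C.live * 2 - 15]
12. n6.sig = 0  [S.key - 25]
13. n6.val = "mp"  ["mp"]
14. n6.off = true  [S.key == 25]
15. n7.lim = false  [terminal]
16. n8.live = "wq"  [terminal]
17. n9.live = "zz"  [terminal]
18. n6.live = false  [B.sig > 0]
19. n10.live = "nk"  [terminal]
20. n2.sig = 21  [len(c.live) + 19]
21. n2.live = 3  [C.ok + S.key - 49]
22. n1.key = false  [S.sig > 21]
23. n11.lim = "yv"  ["yv"]
24. n12.lim = "xn"  ["xn"]
25. n13.lim = "xnu"  [A₀.lim ++ "u"]
26. n14.lim = true  [terminal]
27. n15.live = "km"  [terminal]
28. n16.live = "zn"  [terminal]
29. n13.key = true  [d.lim == true]
30. n17.live = "mn"  [terminal]
31. n18.live = 9  [9]
32. n18.env = 23  [len(A₀.lim) + 21]
33. n18.hot = true  [A₁.key == true]
34. n19.fin = true  [terminal]
35. n20.lim = true  [terminal]
36. n18.ok = -1  [C.env - 24]
37. n12.key = false  [A₁.key == false]
38. n11.key = true  [A₁.key == false]
39. n0.sig = 12  [12]
40. n0.live = 1  [S.key - 2]

3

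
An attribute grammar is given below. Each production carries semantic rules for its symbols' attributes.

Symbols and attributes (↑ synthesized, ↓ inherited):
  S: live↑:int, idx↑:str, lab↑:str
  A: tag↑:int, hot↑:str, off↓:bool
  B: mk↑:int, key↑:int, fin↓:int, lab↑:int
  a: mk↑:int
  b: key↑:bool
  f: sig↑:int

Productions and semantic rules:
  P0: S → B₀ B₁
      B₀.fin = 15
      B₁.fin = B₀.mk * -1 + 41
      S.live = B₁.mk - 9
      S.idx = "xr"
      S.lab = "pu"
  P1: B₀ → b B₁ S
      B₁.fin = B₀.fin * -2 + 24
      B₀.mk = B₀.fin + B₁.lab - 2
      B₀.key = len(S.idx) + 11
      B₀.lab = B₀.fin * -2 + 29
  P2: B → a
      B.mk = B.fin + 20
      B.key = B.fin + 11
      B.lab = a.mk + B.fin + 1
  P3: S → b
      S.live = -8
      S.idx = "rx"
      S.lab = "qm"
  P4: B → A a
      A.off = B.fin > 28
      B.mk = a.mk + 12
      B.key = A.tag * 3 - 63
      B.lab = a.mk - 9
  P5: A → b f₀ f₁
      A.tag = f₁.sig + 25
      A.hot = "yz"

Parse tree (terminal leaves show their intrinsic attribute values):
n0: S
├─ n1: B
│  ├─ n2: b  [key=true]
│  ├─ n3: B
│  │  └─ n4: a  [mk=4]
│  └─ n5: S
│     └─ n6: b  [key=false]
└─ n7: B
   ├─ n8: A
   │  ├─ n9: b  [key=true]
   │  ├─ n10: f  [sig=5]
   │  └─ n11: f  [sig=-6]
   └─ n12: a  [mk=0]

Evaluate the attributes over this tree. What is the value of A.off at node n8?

1. n1.fin = 15  [15]
2. n2.key = true  [terminal]
3. n3.fin = -6  [B₀.fin * -2 + 24]
4. n4.mk = 4  [terminal]
5. n3.mk = 14  [B.fin + 20]
6. n3.key = 5  [B.fin + 11]
7. n3.lab = -1  [a.mk + B.fin + 1]
8. n6.key = false  [terminal]
9. n5.live = -8  [-8]
10. n5.idx = "rx"  ["rx"]
11. n5.lab = "qm"  ["qm"]
12. n1.mk = 12  [B₀.fin + B₁.lab - 2]
13. n1.key = 13  [len(S.idx) + 11]
14. n1.lab = -1  [B₀.fin * -2 + 29]
15. n7.fin = 29  [B₀.mk * -1 + 41]
16. n8.off = true  [B.fin > 28]
17. n9.key = true  [terminal]
18. n10.sig = 5  [terminal]
19. n11.sig = -6  [terminal]
20. n8.tag = 19  [f₁.sig + 25]
21. n8.hot = "yz"  ["yz"]
22. n12.mk = 0  [terminal]
23. n7.mk = 12  [a.mk + 12]
24. n7.key = -6  [A.tag * 3 - 63]
25. n7.lab = -9  [a.mk - 9]
26. n0.live = 3  [B₁.mk - 9]
27. n0.idx = "xr"  ["xr"]
28. n0.lab = "pu"  ["pu"]

true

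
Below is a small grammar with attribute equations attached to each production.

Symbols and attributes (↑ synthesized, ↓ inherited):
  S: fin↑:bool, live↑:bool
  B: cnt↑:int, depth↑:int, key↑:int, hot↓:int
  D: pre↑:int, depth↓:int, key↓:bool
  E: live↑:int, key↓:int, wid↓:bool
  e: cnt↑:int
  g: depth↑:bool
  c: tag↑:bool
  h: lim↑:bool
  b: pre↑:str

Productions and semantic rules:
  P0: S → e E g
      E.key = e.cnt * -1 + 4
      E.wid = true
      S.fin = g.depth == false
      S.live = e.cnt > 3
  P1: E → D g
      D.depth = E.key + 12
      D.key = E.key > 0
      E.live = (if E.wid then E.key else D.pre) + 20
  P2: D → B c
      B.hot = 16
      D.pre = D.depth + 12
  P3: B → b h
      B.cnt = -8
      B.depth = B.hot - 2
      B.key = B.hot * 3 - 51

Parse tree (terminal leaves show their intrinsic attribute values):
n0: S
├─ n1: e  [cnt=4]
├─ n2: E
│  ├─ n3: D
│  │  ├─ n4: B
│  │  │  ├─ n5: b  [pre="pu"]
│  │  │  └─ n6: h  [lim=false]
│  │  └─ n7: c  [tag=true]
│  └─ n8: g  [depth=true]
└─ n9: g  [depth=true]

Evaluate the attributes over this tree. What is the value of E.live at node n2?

1. n1.cnt = 4  [terminal]
2. n2.key = 0  [e.cnt * -1 + 4]
3. n2.wid = true  [true]
4. n3.depth = 12  [E.key + 12]
5. n3.key = false  [E.key > 0]
6. n4.hot = 16  [16]
7. n5.pre = "pu"  [terminal]
8. n6.lim = false  [terminal]
9. n4.cnt = -8  [-8]
10. n4.depth = 14  [B.hot - 2]
11. n4.key = -3  [B.hot * 3 - 51]
12. n7.tag = true  [terminal]
13. n3.pre = 24  [D.depth + 12]
14. n8.depth = true  [terminal]
15. n2.live = 20  [(if E.wid then E.key else D.pre) + 20]
16. n9.depth = true  [terminal]
17. n0.fin = false  [g.depth == false]
18. n0.live = true  [e.cnt > 3]

20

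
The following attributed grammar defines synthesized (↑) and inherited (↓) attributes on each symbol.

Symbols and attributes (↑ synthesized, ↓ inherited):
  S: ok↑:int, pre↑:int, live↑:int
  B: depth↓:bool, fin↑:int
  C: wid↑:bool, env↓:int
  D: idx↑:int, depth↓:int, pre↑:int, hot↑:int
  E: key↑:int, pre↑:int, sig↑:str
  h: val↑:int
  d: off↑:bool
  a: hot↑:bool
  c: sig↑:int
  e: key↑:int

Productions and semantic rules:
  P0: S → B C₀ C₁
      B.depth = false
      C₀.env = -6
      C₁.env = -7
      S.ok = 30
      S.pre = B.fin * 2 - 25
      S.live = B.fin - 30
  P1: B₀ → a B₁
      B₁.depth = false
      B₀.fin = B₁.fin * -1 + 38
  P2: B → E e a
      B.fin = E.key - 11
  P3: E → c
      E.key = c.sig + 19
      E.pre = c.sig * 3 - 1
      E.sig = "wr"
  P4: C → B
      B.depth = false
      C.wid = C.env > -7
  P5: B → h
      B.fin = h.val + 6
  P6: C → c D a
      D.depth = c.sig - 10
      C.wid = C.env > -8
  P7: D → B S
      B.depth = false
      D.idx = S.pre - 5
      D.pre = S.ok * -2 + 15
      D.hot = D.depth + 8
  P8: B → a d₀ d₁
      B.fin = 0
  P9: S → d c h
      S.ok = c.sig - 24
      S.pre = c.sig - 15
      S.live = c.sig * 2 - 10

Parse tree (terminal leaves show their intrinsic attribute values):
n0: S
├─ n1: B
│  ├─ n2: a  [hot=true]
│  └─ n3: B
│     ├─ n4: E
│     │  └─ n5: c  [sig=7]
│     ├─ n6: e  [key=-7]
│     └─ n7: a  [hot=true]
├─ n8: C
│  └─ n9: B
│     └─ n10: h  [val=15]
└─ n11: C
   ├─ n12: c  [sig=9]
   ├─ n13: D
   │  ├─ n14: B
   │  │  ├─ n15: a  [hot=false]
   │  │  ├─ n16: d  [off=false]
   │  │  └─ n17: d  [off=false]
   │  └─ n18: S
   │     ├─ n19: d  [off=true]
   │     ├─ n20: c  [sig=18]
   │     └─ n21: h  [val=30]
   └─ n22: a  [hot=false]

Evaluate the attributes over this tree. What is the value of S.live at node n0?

-7

1. n1.depth = false  [false]
2. n2.hot = true  [terminal]
3. n3.depth = false  [false]
4. n5.sig = 7  [terminal]
5. n4.key = 26  [c.sig + 19]
6. n4.pre = 20  [c.sig * 3 - 1]
7. n4.sig = "wr"  ["wr"]
8. n6.key = -7  [terminal]
9. n7.hot = true  [terminal]
10. n3.fin = 15  [E.key - 11]
11. n1.fin = 23  [B₁.fin * -1 + 38]
12. n8.env = -6  [-6]
13. n9.depth = false  [false]
14. n10.val = 15  [terminal]
15. n9.fin = 21  [h.val + 6]
16. n8.wid = true  [C.env > -7]
17. n11.env = -7  [-7]
18. n12.sig = 9  [terminal]
19. n13.depth = -1  [c.sig - 10]
20. n14.depth = false  [false]
21. n15.hot = false  [terminal]
22. n16.off = false  [terminal]
23. n17.off = false  [terminal]
24. n14.fin = 0  [0]
25. n19.off = true  [terminal]
26. n20.sig = 18  [terminal]
27. n21.val = 30  [terminal]
28. n18.ok = -6  [c.sig - 24]
29. n18.pre = 3  [c.sig - 15]
30. n18.live = 26  [c.sig * 2 - 10]
31. n13.idx = -2  [S.pre - 5]
32. n13.pre = 27  [S.ok * -2 + 15]
33. n13.hot = 7  [D.depth + 8]
34. n22.hot = false  [terminal]
35. n11.wid = true  [C.env > -8]
36. n0.ok = 30  [30]
37. n0.pre = 21  [B.fin * 2 - 25]
38. n0.live = -7  [B.fin - 30]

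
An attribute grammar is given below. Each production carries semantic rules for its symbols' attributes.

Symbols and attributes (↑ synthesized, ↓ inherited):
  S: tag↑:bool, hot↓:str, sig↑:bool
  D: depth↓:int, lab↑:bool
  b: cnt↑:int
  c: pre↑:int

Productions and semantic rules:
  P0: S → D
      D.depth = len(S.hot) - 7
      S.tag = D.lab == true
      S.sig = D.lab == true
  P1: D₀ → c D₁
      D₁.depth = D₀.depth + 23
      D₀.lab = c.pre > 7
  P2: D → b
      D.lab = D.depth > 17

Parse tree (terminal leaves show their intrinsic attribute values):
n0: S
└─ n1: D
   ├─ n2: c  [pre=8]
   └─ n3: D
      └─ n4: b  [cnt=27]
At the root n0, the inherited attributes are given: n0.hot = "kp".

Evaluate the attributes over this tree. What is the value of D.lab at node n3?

true

1. n0.hot = "kp"  [given at root]
2. n1.depth = -5  [len(S.hot) - 7]
3. n2.pre = 8  [terminal]
4. n3.depth = 18  [D₀.depth + 23]
5. n4.cnt = 27  [terminal]
6. n3.lab = true  [D.depth > 17]
7. n1.lab = true  [c.pre > 7]
8. n0.tag = true  [D.lab == true]
9. n0.sig = true  [D.lab == true]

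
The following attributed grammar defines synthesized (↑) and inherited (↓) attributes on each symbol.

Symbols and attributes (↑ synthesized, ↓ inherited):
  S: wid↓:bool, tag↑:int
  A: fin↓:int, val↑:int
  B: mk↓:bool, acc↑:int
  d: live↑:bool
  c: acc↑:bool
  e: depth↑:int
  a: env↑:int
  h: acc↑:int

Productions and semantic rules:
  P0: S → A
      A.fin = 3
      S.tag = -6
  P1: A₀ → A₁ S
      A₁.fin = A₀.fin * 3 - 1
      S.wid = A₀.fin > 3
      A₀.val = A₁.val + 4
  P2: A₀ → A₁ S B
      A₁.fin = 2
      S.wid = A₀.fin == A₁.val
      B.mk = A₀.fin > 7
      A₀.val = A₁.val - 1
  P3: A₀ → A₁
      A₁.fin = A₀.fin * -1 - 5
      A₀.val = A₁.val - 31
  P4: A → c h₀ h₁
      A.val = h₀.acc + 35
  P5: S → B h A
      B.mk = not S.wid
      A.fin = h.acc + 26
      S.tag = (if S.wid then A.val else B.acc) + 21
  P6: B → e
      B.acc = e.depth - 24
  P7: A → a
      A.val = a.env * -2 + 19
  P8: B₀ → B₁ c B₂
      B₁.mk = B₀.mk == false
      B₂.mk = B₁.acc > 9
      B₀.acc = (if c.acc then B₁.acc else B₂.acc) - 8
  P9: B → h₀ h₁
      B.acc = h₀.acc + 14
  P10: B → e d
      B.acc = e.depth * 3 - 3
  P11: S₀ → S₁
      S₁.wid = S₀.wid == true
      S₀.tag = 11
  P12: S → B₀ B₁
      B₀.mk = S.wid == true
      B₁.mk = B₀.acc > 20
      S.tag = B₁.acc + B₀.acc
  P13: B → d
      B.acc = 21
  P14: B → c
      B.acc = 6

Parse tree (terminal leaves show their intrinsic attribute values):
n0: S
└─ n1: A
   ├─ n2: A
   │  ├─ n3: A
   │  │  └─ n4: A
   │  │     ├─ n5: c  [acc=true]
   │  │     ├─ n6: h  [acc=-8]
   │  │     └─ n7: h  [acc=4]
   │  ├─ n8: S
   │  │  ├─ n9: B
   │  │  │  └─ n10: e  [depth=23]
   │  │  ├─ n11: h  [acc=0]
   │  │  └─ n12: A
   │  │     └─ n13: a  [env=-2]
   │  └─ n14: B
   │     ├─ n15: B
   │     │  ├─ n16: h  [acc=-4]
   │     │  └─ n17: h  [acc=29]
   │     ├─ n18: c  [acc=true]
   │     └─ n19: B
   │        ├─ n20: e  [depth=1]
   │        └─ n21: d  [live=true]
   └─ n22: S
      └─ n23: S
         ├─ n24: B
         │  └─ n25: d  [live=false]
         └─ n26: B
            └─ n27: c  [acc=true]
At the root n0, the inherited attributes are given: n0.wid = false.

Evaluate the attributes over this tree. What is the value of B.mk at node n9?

true

1. n0.wid = false  [given at root]
2. n1.fin = 3  [3]
3. n2.fin = 8  [A₀.fin * 3 - 1]
4. n3.fin = 2  [2]
5. n4.fin = -7  [A₀.fin * -1 - 5]
6. n5.acc = true  [terminal]
7. n6.acc = -8  [terminal]
8. n7.acc = 4  [terminal]
9. n4.val = 27  [h₀.acc + 35]
10. n3.val = -4  [A₁.val - 31]
11. n8.wid = false  [A₀.fin == A₁.val]
12. n9.mk = true  [not S.wid]
13. n10.depth = 23  [terminal]
14. n9.acc = -1  [e.depth - 24]
15. n11.acc = 0  [terminal]
16. n12.fin = 26  [h.acc + 26]
17. n13.env = -2  [terminal]
18. n12.val = 23  [a.env * -2 + 19]
19. n8.tag = 20  [(if S.wid then A.val else B.acc) + 21]
20. n14.mk = true  [A₀.fin > 7]
21. n15.mk = false  [B₀.mk == false]
22. n16.acc = -4  [terminal]
23. n17.acc = 29  [terminal]
24. n15.acc = 10  [h₀.acc + 14]
25. n18.acc = true  [terminal]
26. n19.mk = true  [B₁.acc > 9]
27. n20.depth = 1  [terminal]
28. n21.live = true  [terminal]
29. n19.acc = 0  [e.depth * 3 - 3]
30. n14.acc = 2  [(if c.acc then B₁.acc else B₂.acc) - 8]
31. n2.val = -5  [A₁.val - 1]
32. n22.wid = false  [A₀.fin > 3]
33. n23.wid = false  [S₀.wid == true]
34. n24.mk = false  [S.wid == true]
35. n25.live = false  [terminal]
36. n24.acc = 21  [21]
37. n26.mk = true  [B₀.acc > 20]
38. n27.acc = true  [terminal]
39. n26.acc = 6  [6]
40. n23.tag = 27  [B₁.acc + B₀.acc]
41. n22.tag = 11  [11]
42. n1.val = -1  [A₁.val + 4]
43. n0.tag = -6  [-6]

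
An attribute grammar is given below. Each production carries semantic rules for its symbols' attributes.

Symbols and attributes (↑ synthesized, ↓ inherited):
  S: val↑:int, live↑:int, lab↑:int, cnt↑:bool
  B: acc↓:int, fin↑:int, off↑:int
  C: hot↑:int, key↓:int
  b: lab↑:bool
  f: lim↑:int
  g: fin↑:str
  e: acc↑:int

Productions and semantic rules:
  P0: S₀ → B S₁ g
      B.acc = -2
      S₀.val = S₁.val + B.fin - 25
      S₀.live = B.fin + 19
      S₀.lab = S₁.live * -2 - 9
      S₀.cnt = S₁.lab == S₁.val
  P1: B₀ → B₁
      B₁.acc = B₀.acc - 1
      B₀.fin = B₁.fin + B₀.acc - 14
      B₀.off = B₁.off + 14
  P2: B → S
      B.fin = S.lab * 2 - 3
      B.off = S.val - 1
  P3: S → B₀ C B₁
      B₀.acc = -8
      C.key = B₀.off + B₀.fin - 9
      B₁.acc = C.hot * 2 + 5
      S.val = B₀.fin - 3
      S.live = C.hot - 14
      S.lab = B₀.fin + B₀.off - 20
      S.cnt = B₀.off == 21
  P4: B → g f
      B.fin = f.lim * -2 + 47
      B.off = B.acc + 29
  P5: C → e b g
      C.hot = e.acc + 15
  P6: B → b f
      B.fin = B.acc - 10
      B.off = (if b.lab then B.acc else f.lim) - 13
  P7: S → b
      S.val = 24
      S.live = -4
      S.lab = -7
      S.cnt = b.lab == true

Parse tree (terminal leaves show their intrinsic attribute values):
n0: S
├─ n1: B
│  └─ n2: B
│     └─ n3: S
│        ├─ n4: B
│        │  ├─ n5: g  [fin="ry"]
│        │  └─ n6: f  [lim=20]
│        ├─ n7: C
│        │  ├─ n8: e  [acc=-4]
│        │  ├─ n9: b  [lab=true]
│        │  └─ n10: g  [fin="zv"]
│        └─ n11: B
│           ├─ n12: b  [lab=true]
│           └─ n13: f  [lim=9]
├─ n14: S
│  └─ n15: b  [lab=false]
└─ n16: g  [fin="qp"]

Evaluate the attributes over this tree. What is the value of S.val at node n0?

-4

1. n1.acc = -2  [-2]
2. n2.acc = -3  [B₀.acc - 1]
3. n4.acc = -8  [-8]
4. n5.fin = "ry"  [terminal]
5. n6.lim = 20  [terminal]
6. n4.fin = 7  [f.lim * -2 + 47]
7. n4.off = 21  [B.acc + 29]
8. n7.key = 19  [B₀.off + B₀.fin - 9]
9. n8.acc = -4  [terminal]
10. n9.lab = true  [terminal]
11. n10.fin = "zv"  [terminal]
12. n7.hot = 11  [e.acc + 15]
13. n11.acc = 27  [C.hot * 2 + 5]
14. n12.lab = true  [terminal]
15. n13.lim = 9  [terminal]
16. n11.fin = 17  [B.acc - 10]
17. n11.off = 14  [(if b.lab then B.acc else f.lim) - 13]
18. n3.val = 4  [B₀.fin - 3]
19. n3.live = -3  [C.hot - 14]
20. n3.lab = 8  [B₀.fin + B₀.off - 20]
21. n3.cnt = true  [B₀.off == 21]
22. n2.fin = 13  [S.lab * 2 - 3]
23. n2.off = 3  [S.val - 1]
24. n1.fin = -3  [B₁.fin + B₀.acc - 14]
25. n1.off = 17  [B₁.off + 14]
26. n15.lab = false  [terminal]
27. n14.val = 24  [24]
28. n14.live = -4  [-4]
29. n14.lab = -7  [-7]
30. n14.cnt = false  [b.lab == true]
31. n16.fin = "qp"  [terminal]
32. n0.val = -4  [S₁.val + B.fin - 25]
33. n0.live = 16  [B.fin + 19]
34. n0.lab = -1  [S₁.live * -2 - 9]
35. n0.cnt = false  [S₁.lab == S₁.val]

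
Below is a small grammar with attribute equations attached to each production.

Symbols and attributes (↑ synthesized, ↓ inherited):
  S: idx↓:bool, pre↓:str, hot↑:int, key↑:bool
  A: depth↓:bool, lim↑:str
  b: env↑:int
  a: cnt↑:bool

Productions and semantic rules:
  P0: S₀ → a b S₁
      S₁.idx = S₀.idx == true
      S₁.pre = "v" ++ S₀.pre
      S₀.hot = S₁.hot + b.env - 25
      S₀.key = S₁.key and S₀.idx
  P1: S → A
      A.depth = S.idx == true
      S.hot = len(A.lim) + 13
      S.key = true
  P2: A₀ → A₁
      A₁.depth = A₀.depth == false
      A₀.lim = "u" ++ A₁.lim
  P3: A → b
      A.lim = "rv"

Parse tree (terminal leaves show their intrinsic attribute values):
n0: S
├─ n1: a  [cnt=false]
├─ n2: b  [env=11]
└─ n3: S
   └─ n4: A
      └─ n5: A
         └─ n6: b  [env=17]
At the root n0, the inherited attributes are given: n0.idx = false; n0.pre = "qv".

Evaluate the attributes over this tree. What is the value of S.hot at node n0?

1. n0.idx = false  [given at root]
2. n0.pre = "qv"  [given at root]
3. n1.cnt = false  [terminal]
4. n2.env = 11  [terminal]
5. n3.idx = false  [S₀.idx == true]
6. n3.pre = "vqv"  ["v" ++ S₀.pre]
7. n4.depth = false  [S.idx == true]
8. n5.depth = true  [A₀.depth == false]
9. n6.env = 17  [terminal]
10. n5.lim = "rv"  ["rv"]
11. n4.lim = "urv"  ["u" ++ A₁.lim]
12. n3.hot = 16  [len(A.lim) + 13]
13. n3.key = true  [true]
14. n0.hot = 2  [S₁.hot + b.env - 25]
15. n0.key = false  [S₁.key and S₀.idx]

2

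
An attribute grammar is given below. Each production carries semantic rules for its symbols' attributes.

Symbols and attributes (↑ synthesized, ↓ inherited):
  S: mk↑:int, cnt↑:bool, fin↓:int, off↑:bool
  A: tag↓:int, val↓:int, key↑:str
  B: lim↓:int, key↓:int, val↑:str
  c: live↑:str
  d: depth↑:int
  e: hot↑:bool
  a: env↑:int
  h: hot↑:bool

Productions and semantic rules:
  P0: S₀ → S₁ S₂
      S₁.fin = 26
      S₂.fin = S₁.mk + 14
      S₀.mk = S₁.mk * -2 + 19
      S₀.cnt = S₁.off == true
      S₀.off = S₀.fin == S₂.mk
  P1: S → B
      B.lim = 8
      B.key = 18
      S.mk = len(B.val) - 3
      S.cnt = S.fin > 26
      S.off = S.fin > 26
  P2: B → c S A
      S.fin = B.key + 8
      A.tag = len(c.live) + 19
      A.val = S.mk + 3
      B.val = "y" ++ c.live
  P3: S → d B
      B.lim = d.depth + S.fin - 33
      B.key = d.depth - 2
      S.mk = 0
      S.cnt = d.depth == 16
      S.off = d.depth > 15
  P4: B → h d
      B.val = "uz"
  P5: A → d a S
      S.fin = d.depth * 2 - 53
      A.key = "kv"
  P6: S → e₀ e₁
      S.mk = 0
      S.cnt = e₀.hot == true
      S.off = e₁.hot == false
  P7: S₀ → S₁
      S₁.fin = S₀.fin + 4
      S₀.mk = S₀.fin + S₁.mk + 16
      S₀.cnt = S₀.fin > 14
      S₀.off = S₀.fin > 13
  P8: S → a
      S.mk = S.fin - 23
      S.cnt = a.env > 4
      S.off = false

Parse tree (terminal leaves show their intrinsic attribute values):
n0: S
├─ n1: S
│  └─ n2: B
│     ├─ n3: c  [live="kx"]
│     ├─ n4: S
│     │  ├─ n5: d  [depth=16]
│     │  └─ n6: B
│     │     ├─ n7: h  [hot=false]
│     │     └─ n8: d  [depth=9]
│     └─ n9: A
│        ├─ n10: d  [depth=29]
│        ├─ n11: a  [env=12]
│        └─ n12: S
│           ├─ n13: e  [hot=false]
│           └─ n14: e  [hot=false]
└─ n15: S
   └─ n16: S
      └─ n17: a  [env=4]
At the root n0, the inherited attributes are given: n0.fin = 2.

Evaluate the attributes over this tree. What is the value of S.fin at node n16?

18

1. n0.fin = 2  [given at root]
2. n1.fin = 26  [26]
3. n2.lim = 8  [8]
4. n2.key = 18  [18]
5. n3.live = "kx"  [terminal]
6. n4.fin = 26  [B.key + 8]
7. n5.depth = 16  [terminal]
8. n6.lim = 9  [d.depth + S.fin - 33]
9. n6.key = 14  [d.depth - 2]
10. n7.hot = false  [terminal]
11. n8.depth = 9  [terminal]
12. n6.val = "uz"  ["uz"]
13. n4.mk = 0  [0]
14. n4.cnt = true  [d.depth == 16]
15. n4.off = true  [d.depth > 15]
16. n9.tag = 21  [len(c.live) + 19]
17. n9.val = 3  [S.mk + 3]
18. n10.depth = 29  [terminal]
19. n11.env = 12  [terminal]
20. n12.fin = 5  [d.depth * 2 - 53]
21. n13.hot = false  [terminal]
22. n14.hot = false  [terminal]
23. n12.mk = 0  [0]
24. n12.cnt = false  [e₀.hot == true]
25. n12.off = true  [e₁.hot == false]
26. n9.key = "kv"  ["kv"]
27. n2.val = "ykx"  ["y" ++ c.live]
28. n1.mk = 0  [len(B.val) - 3]
29. n1.cnt = false  [S.fin > 26]
30. n1.off = false  [S.fin > 26]
31. n15.fin = 14  [S₁.mk + 14]
32. n16.fin = 18  [S₀.fin + 4]
33. n17.env = 4  [terminal]
34. n16.mk = -5  [S.fin - 23]
35. n16.cnt = false  [a.env > 4]
36. n16.off = false  [false]
37. n15.mk = 25  [S₀.fin + S₁.mk + 16]
38. n15.cnt = false  [S₀.fin > 14]
39. n15.off = true  [S₀.fin > 13]
40. n0.mk = 19  [S₁.mk * -2 + 19]
41. n0.cnt = false  [S₁.off == true]
42. n0.off = false  [S₀.fin == S₂.mk]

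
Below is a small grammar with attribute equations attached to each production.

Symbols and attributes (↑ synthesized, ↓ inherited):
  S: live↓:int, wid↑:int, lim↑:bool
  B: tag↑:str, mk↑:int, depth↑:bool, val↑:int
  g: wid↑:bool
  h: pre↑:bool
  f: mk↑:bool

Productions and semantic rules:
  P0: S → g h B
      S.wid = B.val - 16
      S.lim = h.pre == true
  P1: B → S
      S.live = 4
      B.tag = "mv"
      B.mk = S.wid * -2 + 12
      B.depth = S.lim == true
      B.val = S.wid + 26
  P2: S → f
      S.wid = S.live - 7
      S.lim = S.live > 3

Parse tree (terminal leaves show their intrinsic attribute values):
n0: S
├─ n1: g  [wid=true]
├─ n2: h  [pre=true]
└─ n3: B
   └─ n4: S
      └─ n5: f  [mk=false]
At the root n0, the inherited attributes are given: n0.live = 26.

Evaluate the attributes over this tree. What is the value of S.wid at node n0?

7

1. n0.live = 26  [given at root]
2. n1.wid = true  [terminal]
3. n2.pre = true  [terminal]
4. n4.live = 4  [4]
5. n5.mk = false  [terminal]
6. n4.wid = -3  [S.live - 7]
7. n4.lim = true  [S.live > 3]
8. n3.tag = "mv"  ["mv"]
9. n3.mk = 18  [S.wid * -2 + 12]
10. n3.depth = true  [S.lim == true]
11. n3.val = 23  [S.wid + 26]
12. n0.wid = 7  [B.val - 16]
13. n0.lim = true  [h.pre == true]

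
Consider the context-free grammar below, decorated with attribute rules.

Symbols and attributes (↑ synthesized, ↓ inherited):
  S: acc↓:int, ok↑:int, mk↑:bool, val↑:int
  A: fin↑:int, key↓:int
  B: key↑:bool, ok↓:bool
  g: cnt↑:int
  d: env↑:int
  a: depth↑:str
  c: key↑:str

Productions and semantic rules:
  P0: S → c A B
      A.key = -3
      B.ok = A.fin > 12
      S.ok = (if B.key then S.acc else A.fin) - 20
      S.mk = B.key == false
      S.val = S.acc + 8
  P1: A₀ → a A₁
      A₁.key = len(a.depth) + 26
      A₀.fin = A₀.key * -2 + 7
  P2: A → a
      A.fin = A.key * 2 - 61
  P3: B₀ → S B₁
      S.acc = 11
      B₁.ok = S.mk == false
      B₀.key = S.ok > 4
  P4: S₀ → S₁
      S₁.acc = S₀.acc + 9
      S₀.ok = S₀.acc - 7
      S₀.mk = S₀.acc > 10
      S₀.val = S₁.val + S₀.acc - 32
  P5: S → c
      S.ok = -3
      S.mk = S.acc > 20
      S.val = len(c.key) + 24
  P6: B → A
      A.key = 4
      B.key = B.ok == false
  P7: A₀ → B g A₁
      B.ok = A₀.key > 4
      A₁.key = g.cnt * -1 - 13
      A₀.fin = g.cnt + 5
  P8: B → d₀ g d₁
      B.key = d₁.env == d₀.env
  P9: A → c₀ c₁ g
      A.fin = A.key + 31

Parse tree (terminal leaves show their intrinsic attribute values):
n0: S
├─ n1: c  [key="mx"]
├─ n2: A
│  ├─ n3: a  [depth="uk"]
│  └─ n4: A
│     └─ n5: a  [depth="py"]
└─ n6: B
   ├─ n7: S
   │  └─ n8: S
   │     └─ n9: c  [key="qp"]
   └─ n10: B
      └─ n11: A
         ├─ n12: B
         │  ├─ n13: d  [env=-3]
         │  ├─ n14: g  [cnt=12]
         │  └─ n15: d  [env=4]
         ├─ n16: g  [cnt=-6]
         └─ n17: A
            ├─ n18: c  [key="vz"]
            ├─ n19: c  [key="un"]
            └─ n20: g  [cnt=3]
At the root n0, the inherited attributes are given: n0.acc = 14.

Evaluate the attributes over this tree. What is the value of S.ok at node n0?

1. n0.acc = 14  [given at root]
2. n1.key = "mx"  [terminal]
3. n2.key = -3  [-3]
4. n3.depth = "uk"  [terminal]
5. n4.key = 28  [len(a.depth) + 26]
6. n5.depth = "py"  [terminal]
7. n4.fin = -5  [A.key * 2 - 61]
8. n2.fin = 13  [A₀.key * -2 + 7]
9. n6.ok = true  [A.fin > 12]
10. n7.acc = 11  [11]
11. n8.acc = 20  [S₀.acc + 9]
12. n9.key = "qp"  [terminal]
13. n8.ok = -3  [-3]
14. n8.mk = false  [S.acc > 20]
15. n8.val = 26  [len(c.key) + 24]
16. n7.ok = 4  [S₀.acc - 7]
17. n7.mk = true  [S₀.acc > 10]
18. n7.val = 5  [S₁.val + S₀.acc - 32]
19. n10.ok = false  [S.mk == false]
20. n11.key = 4  [4]
21. n12.ok = false  [A₀.key > 4]
22. n13.env = -3  [terminal]
23. n14.cnt = 12  [terminal]
24. n15.env = 4  [terminal]
25. n12.key = false  [d₁.env == d₀.env]
26. n16.cnt = -6  [terminal]
27. n17.key = -7  [g.cnt * -1 - 13]
28. n18.key = "vz"  [terminal]
29. n19.key = "un"  [terminal]
30. n20.cnt = 3  [terminal]
31. n17.fin = 24  [A.key + 31]
32. n11.fin = -1  [g.cnt + 5]
33. n10.key = true  [B.ok == false]
34. n6.key = false  [S.ok > 4]
35. n0.ok = -7  [(if B.key then S.acc else A.fin) - 20]
36. n0.mk = true  [B.key == false]
37. n0.val = 22  [S.acc + 8]

-7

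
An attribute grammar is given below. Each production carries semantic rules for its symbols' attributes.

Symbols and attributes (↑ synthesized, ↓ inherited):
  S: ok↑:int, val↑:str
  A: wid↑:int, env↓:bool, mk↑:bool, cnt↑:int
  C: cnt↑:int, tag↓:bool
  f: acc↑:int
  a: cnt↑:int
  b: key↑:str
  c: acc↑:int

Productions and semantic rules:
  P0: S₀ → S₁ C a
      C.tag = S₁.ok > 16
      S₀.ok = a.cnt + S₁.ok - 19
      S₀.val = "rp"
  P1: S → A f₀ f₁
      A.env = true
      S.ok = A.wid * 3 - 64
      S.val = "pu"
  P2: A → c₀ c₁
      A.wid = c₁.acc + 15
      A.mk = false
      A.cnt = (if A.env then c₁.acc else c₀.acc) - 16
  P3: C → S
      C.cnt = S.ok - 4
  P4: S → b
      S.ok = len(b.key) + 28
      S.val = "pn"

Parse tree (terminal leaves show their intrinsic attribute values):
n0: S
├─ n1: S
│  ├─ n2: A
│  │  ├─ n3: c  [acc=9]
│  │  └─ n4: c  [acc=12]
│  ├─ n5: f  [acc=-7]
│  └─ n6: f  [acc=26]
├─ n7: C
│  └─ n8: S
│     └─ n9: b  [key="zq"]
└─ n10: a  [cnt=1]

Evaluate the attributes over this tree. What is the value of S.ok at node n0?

-1

1. n2.env = true  [true]
2. n3.acc = 9  [terminal]
3. n4.acc = 12  [terminal]
4. n2.wid = 27  [c₁.acc + 15]
5. n2.mk = false  [false]
6. n2.cnt = -4  [(if A.env then c₁.acc else c₀.acc) - 16]
7. n5.acc = -7  [terminal]
8. n6.acc = 26  [terminal]
9. n1.ok = 17  [A.wid * 3 - 64]
10. n1.val = "pu"  ["pu"]
11. n7.tag = true  [S₁.ok > 16]
12. n9.key = "zq"  [terminal]
13. n8.ok = 30  [len(b.key) + 28]
14. n8.val = "pn"  ["pn"]
15. n7.cnt = 26  [S.ok - 4]
16. n10.cnt = 1  [terminal]
17. n0.ok = -1  [a.cnt + S₁.ok - 19]
18. n0.val = "rp"  ["rp"]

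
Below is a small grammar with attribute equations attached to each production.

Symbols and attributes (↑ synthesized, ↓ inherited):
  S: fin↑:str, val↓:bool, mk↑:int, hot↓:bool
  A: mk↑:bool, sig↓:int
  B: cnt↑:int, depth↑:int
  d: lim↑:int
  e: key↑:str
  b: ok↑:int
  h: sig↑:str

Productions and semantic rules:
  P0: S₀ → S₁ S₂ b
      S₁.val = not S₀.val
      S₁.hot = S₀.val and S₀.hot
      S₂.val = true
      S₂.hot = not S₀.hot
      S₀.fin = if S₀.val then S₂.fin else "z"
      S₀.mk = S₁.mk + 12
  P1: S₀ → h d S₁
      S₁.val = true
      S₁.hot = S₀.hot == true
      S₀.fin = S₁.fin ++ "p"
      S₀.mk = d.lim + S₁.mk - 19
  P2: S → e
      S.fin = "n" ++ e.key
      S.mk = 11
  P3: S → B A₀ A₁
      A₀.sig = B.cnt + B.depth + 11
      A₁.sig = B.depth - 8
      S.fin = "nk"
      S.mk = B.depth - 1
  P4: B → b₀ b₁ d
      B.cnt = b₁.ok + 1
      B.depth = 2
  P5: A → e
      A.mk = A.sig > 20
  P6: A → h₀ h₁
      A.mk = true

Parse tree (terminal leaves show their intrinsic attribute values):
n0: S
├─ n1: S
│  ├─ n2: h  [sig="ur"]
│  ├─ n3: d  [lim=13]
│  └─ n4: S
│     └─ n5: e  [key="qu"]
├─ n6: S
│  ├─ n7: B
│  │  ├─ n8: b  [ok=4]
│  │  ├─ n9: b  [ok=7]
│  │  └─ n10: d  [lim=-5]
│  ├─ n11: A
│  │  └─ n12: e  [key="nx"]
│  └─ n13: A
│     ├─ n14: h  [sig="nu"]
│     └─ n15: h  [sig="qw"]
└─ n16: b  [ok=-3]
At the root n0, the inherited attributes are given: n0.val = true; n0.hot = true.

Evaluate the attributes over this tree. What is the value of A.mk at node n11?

1. n0.val = true  [given at root]
2. n0.hot = true  [given at root]
3. n1.val = false  [not S₀.val]
4. n1.hot = true  [S₀.val and S₀.hot]
5. n2.sig = "ur"  [terminal]
6. n3.lim = 13  [terminal]
7. n4.val = true  [true]
8. n4.hot = true  [S₀.hot == true]
9. n5.key = "qu"  [terminal]
10. n4.fin = "nqu"  ["n" ++ e.key]
11. n4.mk = 11  [11]
12. n1.fin = "nqup"  [S₁.fin ++ "p"]
13. n1.mk = 5  [d.lim + S₁.mk - 19]
14. n6.val = true  [true]
15. n6.hot = false  [not S₀.hot]
16. n8.ok = 4  [terminal]
17. n9.ok = 7  [terminal]
18. n10.lim = -5  [terminal]
19. n7.cnt = 8  [b₁.ok + 1]
20. n7.depth = 2  [2]
21. n11.sig = 21  [B.cnt + B.depth + 11]
22. n12.key = "nx"  [terminal]
23. n11.mk = true  [A.sig > 20]
24. n13.sig = -6  [B.depth - 8]
25. n14.sig = "nu"  [terminal]
26. n15.sig = "qw"  [terminal]
27. n13.mk = true  [true]
28. n6.fin = "nk"  ["nk"]
29. n6.mk = 1  [B.depth - 1]
30. n16.ok = -3  [terminal]
31. n0.fin = "nk"  [if S₀.val then S₂.fin else "z"]
32. n0.mk = 17  [S₁.mk + 12]

true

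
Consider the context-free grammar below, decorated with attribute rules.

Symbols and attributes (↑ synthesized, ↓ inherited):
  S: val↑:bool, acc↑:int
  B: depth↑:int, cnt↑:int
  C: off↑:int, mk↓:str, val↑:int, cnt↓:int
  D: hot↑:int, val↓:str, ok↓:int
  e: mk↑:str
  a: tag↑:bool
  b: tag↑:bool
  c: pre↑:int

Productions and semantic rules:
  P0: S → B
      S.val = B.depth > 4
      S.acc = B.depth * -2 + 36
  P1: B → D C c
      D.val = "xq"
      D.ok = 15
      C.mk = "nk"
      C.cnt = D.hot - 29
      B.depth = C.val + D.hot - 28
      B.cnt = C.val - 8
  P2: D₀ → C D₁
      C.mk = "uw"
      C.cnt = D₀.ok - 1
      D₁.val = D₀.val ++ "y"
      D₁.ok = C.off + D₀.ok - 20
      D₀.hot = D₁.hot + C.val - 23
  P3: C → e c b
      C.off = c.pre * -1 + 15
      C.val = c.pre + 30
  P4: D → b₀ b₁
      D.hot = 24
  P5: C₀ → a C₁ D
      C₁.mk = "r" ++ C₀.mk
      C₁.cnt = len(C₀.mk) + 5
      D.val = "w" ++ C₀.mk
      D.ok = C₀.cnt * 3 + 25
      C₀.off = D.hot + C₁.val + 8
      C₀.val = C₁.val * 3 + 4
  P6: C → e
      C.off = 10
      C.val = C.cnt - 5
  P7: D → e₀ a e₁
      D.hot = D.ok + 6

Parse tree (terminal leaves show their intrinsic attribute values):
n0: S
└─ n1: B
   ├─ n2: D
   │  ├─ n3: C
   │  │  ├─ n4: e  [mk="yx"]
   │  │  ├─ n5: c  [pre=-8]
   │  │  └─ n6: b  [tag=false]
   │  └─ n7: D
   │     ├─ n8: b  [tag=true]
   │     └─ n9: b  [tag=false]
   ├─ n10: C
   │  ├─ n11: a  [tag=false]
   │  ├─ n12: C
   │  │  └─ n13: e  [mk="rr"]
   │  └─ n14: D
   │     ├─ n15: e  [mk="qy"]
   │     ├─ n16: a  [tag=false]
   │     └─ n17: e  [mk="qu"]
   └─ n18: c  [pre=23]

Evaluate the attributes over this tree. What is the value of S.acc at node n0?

26

1. n2.val = "xq"  ["xq"]
2. n2.ok = 15  [15]
3. n3.mk = "uw"  ["uw"]
4. n3.cnt = 14  [D₀.ok - 1]
5. n4.mk = "yx"  [terminal]
6. n5.pre = -8  [terminal]
7. n6.tag = false  [terminal]
8. n3.off = 23  [c.pre * -1 + 15]
9. n3.val = 22  [c.pre + 30]
10. n7.val = "xqy"  [D₀.val ++ "y"]
11. n7.ok = 18  [C.off + D₀.ok - 20]
12. n8.tag = true  [terminal]
13. n9.tag = false  [terminal]
14. n7.hot = 24  [24]
15. n2.hot = 23  [D₁.hot + C.val - 23]
16. n10.mk = "nk"  ["nk"]
17. n10.cnt = -6  [D.hot - 29]
18. n11.tag = false  [terminal]
19. n12.mk = "rnk"  ["r" ++ C₀.mk]
20. n12.cnt = 7  [len(C₀.mk) + 5]
21. n13.mk = "rr"  [terminal]
22. n12.off = 10  [10]
23. n12.val = 2  [C.cnt - 5]
24. n14.val = "wnk"  ["w" ++ C₀.mk]
25. n14.ok = 7  [C₀.cnt * 3 + 25]
26. n15.mk = "qy"  [terminal]
27. n16.tag = false  [terminal]
28. n17.mk = "qu"  [terminal]
29. n14.hot = 13  [D.ok + 6]
30. n10.off = 23  [D.hot + C₁.val + 8]
31. n10.val = 10  [C₁.val * 3 + 4]
32. n18.pre = 23  [terminal]
33. n1.depth = 5  [C.val + D.hot - 28]
34. n1.cnt = 2  [C.val - 8]
35. n0.val = true  [B.depth > 4]
36. n0.acc = 26  [B.depth * -2 + 36]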